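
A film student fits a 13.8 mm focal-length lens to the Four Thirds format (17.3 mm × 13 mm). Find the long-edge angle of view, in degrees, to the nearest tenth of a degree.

64.2°

Angle of view α = 2·arctan(w/2f) with w = 17.3 mm and f = 13.8 mm.
w/2f = 0.62681; arctan(0.62681) ≈ 32.0800°, so α ≈ 64.1599°.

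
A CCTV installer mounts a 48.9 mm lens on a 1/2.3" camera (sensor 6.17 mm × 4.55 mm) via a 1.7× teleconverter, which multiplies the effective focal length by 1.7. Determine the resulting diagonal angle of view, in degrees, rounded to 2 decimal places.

Effective focal length f = 48.9 × 1.7 = 83.13 mm.
Sensor diagonal = √(6.17² + 4.55²) = √58.7714 ≈ 7.6663 mm.
α = 2·arctan(7.666 / (2 × 83.13)) = 2·arctan(0.04611) ≈ 5.2801°.

5.28°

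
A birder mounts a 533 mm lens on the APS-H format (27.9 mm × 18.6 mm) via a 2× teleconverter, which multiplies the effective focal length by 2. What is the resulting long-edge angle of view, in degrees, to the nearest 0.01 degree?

Effective focal length f = 533 × 2 = 1066 mm.
α = 2·arctan(27.9 / (2 × 1066)) = 2·arctan(0.01309) ≈ 1.4995°.

1.50°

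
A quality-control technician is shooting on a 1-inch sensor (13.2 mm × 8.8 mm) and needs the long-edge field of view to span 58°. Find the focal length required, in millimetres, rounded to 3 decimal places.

From α = 2·arctan(w/2f) we get f = w / (2·tan(α/2)).
With w = 13.2 mm and α/2 = 29°, tan(α/2) ≈ 0.55431, so f ≈ 13.2 / 1.10862 ≈ 11.9067 mm.

11.907 mm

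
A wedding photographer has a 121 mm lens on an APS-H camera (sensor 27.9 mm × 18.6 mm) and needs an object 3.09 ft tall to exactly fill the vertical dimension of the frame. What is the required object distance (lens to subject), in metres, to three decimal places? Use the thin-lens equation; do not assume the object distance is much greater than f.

6.248 m

W: 3.09 ft × 304.8 mm/ft = 941.83 mm.
Magnification m = h/W = dᵢ/dₒ; combined with 1/f = 1/dₒ + 1/dᵢ this gives dₒ = f·(1 + W/h).
dₒ = 121 mm × (1 + 941.832/18.6) = 121 × 51.6361 ≈ 6247.971 mm = 6.24797 m.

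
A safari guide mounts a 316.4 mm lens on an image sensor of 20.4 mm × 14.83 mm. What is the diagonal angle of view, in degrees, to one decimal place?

4.6°

Sensor diagonal = √(20.4² + 14.83²) = √636.0889 ≈ 25.2208 mm.
Angle of view α = 2·arctan(d/2f) with d = 25.2208 mm and f = 316.4 mm.
d/2f = 0.03986; arctan(0.03986) ≈ 2.2824°, so α ≈ 4.5647°.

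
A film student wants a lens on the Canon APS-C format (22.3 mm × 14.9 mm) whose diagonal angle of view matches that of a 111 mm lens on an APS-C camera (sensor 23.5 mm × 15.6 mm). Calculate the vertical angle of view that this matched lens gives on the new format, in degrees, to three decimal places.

8.075°

Sensor diagonal = √(23.5² + 15.6²) = √795.6100 ≈ 28.2066 mm.
Sensor diagonal = √(22.3² + 14.9²) = √719.3000 ≈ 26.8198 mm.
Equal diagonal AOV ⇒ f₂ = f₁ · 26.8198/28.2066 = 111 × 0.95083 ≈ 105.5426 mm.
Vertical AOV on the new format = 2·arctan(14.9 / (2 × 105.5426)) = 2·arctan(0.07059) ≈ 8.0753°.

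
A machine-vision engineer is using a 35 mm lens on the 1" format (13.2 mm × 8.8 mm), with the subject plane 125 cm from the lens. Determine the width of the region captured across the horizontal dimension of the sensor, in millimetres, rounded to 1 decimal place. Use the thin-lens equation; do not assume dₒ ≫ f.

458.2 mm

dₒ: 125 cm = 1250 mm.
Similar triangles through the lens centre give W/dₒ = w/dᵢ; with 1/f = 1/dₒ + 1/dᵢ this gives W = w·(dₒ − f)/f.
W = 13.2 mm × (1250 − 35) / 35 = 13.2 × 34.7143 ≈ 458.229 mm.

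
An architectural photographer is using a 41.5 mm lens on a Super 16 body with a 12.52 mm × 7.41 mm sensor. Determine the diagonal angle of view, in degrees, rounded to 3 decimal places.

19.884°

Sensor diagonal = √(12.52² + 7.41²) = √211.6585 ≈ 14.5485 mm.
Angle of view α = 2·arctan(d/2f) with d = 14.5485 mm and f = 41.5 mm.
d/2f = 0.17528; arctan(0.17528) ≈ 9.9420°, so α ≈ 19.8840°.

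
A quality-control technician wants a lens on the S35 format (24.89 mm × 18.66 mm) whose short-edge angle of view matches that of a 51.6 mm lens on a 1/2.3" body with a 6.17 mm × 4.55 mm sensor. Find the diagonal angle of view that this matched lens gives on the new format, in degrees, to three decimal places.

Equal short-edge AOV ⇒ f₂ = f₁ · 18.66/4.55 = 51.6 × 4.10110 ≈ 211.6167 mm.
Sensor diagonal = √(24.89² + 18.66²) = √967.7077 ≈ 31.1080 mm.
Diagonal AOV on the new format = 2·arctan(31.1080 / (2 × 211.6167)) = 2·arctan(0.07350) ≈ 8.4075°.

8.407°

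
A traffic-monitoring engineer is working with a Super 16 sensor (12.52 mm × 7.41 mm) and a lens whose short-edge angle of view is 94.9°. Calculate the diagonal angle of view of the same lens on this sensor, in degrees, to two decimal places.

129.88°

From the short-edge AOV: f = 7.41 / (2·tan(47.45°)) = 7.41 / 2.17880 ≈ 3.4010 mm.
Sensor diagonal = √(12.52² + 7.41²) = √211.6585 ≈ 14.5485 mm.
Diagonal AOV = 2·arctan(14.5485 / (2 × 3.4010)) = 2·arctan(2.13888) ≈ 129.8846°.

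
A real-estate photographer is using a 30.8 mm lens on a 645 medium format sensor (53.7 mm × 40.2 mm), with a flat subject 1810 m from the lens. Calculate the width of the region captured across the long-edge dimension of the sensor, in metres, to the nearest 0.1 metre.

dₒ: 1810 m = 1.81e+06 mm.
Similar triangles through the lens centre give W/dₒ = w/dᵢ; with 1/f = 1/dₒ + 1/dᵢ this gives W = w·(dₒ − f)/f.
W = 53.7 mm × (1.81e+06 − 30.8) / 30.8 = 53.7 × 58765.2338 ≈ 3155693.053 mm = 3155.69 m.

3155.7 m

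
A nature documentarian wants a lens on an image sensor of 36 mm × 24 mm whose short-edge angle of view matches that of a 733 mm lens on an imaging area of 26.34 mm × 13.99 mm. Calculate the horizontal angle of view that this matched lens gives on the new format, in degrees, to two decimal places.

1.64°

Equal short-edge AOV ⇒ f₂ = f₁ · 24/13.99 = 733 × 1.71551 ≈ 1257.4696 mm.
Horizontal AOV on the new format = 2·arctan(36 / (2 × 1257.4696)) = 2·arctan(0.01431) ≈ 1.6402°.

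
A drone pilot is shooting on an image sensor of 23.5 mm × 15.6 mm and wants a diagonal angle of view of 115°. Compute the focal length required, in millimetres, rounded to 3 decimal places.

Sensor diagonal = √(23.5² + 15.6²) = √795.6100 ≈ 28.2066 mm.
From α = 2·arctan(d/2f) we get f = d / (2·tan(α/2)).
With d = 28.2066 mm and α/2 = 57.5°, tan(α/2) ≈ 1.56969, so f ≈ 28.2066 / 3.13937 ≈ 8.9848 mm.

8.985 mm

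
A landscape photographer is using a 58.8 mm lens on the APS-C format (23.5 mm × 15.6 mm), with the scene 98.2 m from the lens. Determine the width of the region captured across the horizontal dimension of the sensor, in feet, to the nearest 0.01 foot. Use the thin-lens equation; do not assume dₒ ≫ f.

128.68 ft

dₒ: 98.2 m = 98200 mm.
Similar triangles through the lens centre give W/dₒ = w/dᵢ; with 1/f = 1/dₒ + 1/dᵢ this gives W = w·(dₒ − f)/f.
W = 23.5 mm × (98200 − 58.8) / 58.8 = 23.5 × 1669.0680 ≈ 39223.099 mm = 39223.099/304.8 ft = 128.685 ft.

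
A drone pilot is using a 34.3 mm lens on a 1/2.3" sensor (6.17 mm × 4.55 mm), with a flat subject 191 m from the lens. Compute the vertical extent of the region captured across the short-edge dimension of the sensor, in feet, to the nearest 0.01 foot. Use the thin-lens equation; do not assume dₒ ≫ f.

83.11 ft

dₒ: 191 m = 191000 mm.
Similar triangles through the lens centre give W/dₒ = h/dᵢ; with 1/f = 1/dₒ + 1/dᵢ this gives W = h·(dₒ − f)/f.
W = 4.55 mm × (191000 − 34.3) / 34.3 = 4.55 × 5567.5131 ≈ 25332.185 mm = 25332.185/304.8 ft = 83.1108 ft.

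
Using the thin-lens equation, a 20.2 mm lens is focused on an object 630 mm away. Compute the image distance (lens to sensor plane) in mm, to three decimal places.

20.869 mm

1/dᵢ = 1/f − 1/dₒ = 1/20.2 − 1/630 = 0.0479176 mm⁻¹.
dᵢ = 1/0.0479176 ≈ 20.8691 mm.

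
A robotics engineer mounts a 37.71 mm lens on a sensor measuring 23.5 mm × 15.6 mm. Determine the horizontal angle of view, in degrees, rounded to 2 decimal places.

Angle of view α = 2·arctan(w/2f) with w = 23.5 mm and f = 37.71 mm.
w/2f = 0.31159; arctan(0.31159) ≈ 17.3064°, so α ≈ 34.6129°.

34.61°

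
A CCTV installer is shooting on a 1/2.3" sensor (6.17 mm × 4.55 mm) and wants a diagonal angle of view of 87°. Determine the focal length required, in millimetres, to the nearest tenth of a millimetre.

4.0 mm

Sensor diagonal = √(6.17² + 4.55²) = √58.7714 ≈ 7.6663 mm.
From α = 2·arctan(d/2f) we get f = d / (2·tan(α/2)).
With d = 7.6663 mm and α/2 = 43.5°, tan(α/2) ≈ 0.94896, so f ≈ 7.6663 / 1.89793 ≈ 4.0393 mm.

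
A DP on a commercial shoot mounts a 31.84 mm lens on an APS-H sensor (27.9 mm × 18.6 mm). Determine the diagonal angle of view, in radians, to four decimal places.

Sensor diagonal = √(27.9² + 18.6²) = √1124.3700 ≈ 33.5316 mm.
Angle of view α = 2·arctan(d/2f) with d = 33.5316 mm and f = 31.84 mm.
d/2f = 0.52656; arctan(0.52656) ≈ 0.4847 rad, so α ≈ 0.9693 rad.

0.9693 rad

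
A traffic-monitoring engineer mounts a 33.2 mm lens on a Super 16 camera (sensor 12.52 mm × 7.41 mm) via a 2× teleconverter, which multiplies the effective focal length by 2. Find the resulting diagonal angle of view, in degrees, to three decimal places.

12.504°

Effective focal length f = 33.2 × 2 = 66.4 mm.
Sensor diagonal = √(12.52² + 7.41²) = √211.6585 ≈ 14.5485 mm.
α = 2·arctan(14.548 / (2 × 66.4)) = 2·arctan(0.10955) ≈ 12.5039°.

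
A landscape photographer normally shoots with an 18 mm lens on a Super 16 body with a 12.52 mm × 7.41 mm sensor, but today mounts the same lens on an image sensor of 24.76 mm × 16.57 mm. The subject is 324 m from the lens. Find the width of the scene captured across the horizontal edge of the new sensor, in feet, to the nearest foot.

The focal length stays 18 mm; the relevant sensor dimension is now w = 24.76 mm. Object distance dₒ = 324 m = 324000 mm.
Thin-lens field width W = w·(dₒ − f)/f = 24.76 × (324000 − 18)/18 ≈ 445655.240 mm = 445655.240/304.8 ft = 1462.12 ft.

1462 ft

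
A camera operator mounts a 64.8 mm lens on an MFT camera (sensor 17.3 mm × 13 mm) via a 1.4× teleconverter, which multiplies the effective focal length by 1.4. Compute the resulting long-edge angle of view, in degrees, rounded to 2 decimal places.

10.89°

Effective focal length f = 64.8 × 1.4 = 90.72 mm.
α = 2·arctan(17.3 / (2 × 90.72)) = 2·arctan(0.09535) ≈ 10.8932°.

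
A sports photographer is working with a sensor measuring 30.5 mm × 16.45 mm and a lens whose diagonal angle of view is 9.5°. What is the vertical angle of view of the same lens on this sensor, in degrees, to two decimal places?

Sensor diagonal = √(30.5² + 16.45²) = √1200.8525 ≈ 34.6533 mm.
From the diagonal AOV: f = 34.6533 / (2·tan(4.75°)) = 34.6533 / 0.16619 ≈ 208.5198 mm.
Vertical AOV = 2·arctan(16.45 / (2 × 208.5198)) = 2·arctan(0.03944) ≈ 4.5177°.

4.52°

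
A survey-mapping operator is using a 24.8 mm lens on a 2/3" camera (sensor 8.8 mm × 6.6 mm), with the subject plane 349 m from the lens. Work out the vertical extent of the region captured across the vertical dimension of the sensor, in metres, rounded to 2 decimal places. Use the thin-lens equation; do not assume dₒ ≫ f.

92.87 m

dₒ: 349 m = 349000 mm.
Similar triangles through the lens centre give W/dₒ = h/dᵢ; with 1/f = 1/dₒ + 1/dᵢ this gives W = h·(dₒ − f)/f.
W = 6.6 mm × (349000 − 24.8) / 24.8 = 6.6 × 14071.5806 ≈ 92872.432 mm = 92.8724 m.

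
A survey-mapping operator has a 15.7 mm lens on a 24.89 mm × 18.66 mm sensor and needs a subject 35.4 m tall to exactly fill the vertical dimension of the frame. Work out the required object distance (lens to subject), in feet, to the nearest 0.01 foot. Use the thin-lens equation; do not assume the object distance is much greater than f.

97.77 ft

W: 35.4 m = 35400 mm.
Magnification m = h/W = dᵢ/dₒ; combined with 1/f = 1/dₒ + 1/dᵢ this gives dₒ = f·(1 + W/h).
dₒ = 15.7 mm × (1 + 35400/18.66) = 15.7 × 1898.1061 ≈ 29800.266 mm = 29800.266/304.8 ft = 97.7699 ft.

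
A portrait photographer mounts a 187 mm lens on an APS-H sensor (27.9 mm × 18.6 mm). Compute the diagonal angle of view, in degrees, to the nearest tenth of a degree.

10.2°

Sensor diagonal = √(27.9² + 18.6²) = √1124.3700 ≈ 33.5316 mm.
Angle of view α = 2·arctan(d/2f) with d = 33.5316 mm and f = 187 mm.
d/2f = 0.08966; arctan(0.08966) ≈ 5.1233°, so α ≈ 10.2465°.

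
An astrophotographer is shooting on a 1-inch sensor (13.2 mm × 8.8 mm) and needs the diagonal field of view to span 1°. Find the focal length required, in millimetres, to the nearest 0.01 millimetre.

Sensor diagonal = √(13.2² + 8.8²) = √251.6800 ≈ 15.8644 mm.
From α = 2·arctan(d/2f) we get f = d / (2·tan(α/2)).
With d = 15.8644 mm and α/2 = 0.5°, tan(α/2) ≈ 0.00873, so f ≈ 15.8644 / 0.01745 ≈ 908.9416 mm.

908.94 mm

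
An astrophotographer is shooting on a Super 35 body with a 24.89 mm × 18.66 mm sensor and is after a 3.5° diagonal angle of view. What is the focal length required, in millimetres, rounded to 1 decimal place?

509.1 mm

Sensor diagonal = √(24.89² + 18.66²) = √967.7077 ≈ 31.1080 mm.
From α = 2·arctan(d/2f) we get f = d / (2·tan(α/2)).
With d = 31.1080 mm and α/2 = 1.75°, tan(α/2) ≈ 0.03055, so f ≈ 31.1080 / 0.06111 ≈ 509.0865 mm.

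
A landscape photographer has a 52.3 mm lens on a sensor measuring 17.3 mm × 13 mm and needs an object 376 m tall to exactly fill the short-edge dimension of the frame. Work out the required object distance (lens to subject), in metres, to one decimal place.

W: 376 m = 376000 mm.
Magnification m = h/W = dᵢ/dₒ; combined with 1/f = 1/dₒ + 1/dᵢ this gives dₒ = f·(1 + W/h).
dₒ = 52.3 mm × (1 + 376000/13) = 52.3 × 28924.0769 ≈ 1512729.223 mm = 1512.73 m.

1512.7 m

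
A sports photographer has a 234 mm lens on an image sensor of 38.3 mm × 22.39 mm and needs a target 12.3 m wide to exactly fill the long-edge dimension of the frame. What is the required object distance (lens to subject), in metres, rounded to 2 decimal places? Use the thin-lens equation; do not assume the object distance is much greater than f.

W: 12.3 m = 12300 mm.
Magnification m = w/W = dᵢ/dₒ; combined with 1/f = 1/dₒ + 1/dᵢ this gives dₒ = f·(1 + W/w).
dₒ = 234 mm × (1 + 12300/38.3) = 234 × 322.1488 ≈ 75382.825 mm = 75.3828 m.

75.38 m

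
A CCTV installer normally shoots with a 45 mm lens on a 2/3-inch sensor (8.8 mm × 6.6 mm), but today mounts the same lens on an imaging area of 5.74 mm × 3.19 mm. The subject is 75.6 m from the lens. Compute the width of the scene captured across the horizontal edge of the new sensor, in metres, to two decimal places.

9.64 m

The focal length stays 45 mm; the relevant sensor dimension is now w = 5.74 mm. Object distance dₒ = 75.6 m = 75600 mm.
Thin-lens field width W = w·(dₒ − f)/f = 5.74 × (75600 − 45)/45 ≈ 9637.460 mm = 9.63746 m.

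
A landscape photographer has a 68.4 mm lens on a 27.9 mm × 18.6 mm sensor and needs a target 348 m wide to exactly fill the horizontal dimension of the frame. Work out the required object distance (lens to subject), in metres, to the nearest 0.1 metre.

853.2 m

W: 348 m = 348000 mm.
Magnification m = w/W = dᵢ/dₒ; combined with 1/f = 1/dₒ + 1/dᵢ this gives dₒ = f·(1 + W/w).
dₒ = 68.4 mm × (1 + 348000/27.9) = 68.4 × 12474.1183 ≈ 853229.690 mm = 853.23 m.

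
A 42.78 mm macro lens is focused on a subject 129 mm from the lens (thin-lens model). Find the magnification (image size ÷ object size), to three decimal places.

0.496×

Thin lens: 1/f = 1/dₒ + 1/dᵢ → 1/dᵢ = 1/42.78 − 1/129 = 0.0156235 mm⁻¹, so dᵢ ≈ 64.0063 mm.
Magnification m = dᵢ/dₒ = 64.0063/129 ≈ 0.49617.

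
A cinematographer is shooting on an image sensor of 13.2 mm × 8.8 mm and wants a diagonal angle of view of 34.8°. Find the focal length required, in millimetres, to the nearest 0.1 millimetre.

25.3 mm

Sensor diagonal = √(13.2² + 8.8²) = √251.6800 ≈ 15.8644 mm.
From α = 2·arctan(d/2f) we get f = d / (2·tan(α/2)).
With d = 15.8644 mm and α/2 = 17.4°, tan(α/2) ≈ 0.31338, so f ≈ 15.8644 / 0.62676 ≈ 25.3117 mm.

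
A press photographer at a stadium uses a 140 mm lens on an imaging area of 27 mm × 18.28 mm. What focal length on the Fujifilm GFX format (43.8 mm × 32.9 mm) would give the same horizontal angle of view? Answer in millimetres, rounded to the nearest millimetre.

227 mm

Equal angle of view means equal width/f ratio, so f₂ = f₁ · (width₂/width₁) = 140 × 43.8/27.
f₂ = 140 × 1.62222 ≈ 227.111 mm.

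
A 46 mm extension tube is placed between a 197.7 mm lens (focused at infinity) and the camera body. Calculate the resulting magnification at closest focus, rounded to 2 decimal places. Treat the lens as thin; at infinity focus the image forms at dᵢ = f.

0.23×

The tube moves the image plane from f to f + e, so dᵢ = 197.7 + 46 = 243.7 mm. Focus is achieved when 1/f = 1/dₒ + 1/dᵢ, giving dₒ = 1/(1/f − 1/(f+e)).
Magnification m = dᵢ/dₒ = (f+e)·(1/f − 1/(f+e)) = e/f = 46/197.7 ≈ 0.2327.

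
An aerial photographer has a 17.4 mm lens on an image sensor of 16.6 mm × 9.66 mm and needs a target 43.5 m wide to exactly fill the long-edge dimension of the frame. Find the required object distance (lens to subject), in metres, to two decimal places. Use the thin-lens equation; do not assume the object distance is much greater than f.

W: 43.5 m = 43500 mm.
Magnification m = w/W = dᵢ/dₒ; combined with 1/f = 1/dₒ + 1/dᵢ this gives dₒ = f·(1 + W/w).
dₒ = 17.4 mm × (1 + 43500/16.6) = 17.4 × 2621.4819 ≈ 45613.786 mm = 45.6138 m.

45.61 m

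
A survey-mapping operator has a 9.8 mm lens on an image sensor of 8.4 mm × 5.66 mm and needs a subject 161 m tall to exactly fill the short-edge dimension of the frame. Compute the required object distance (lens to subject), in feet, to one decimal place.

W: 161 m = 161000 mm.
Magnification m = h/W = dᵢ/dₒ; combined with 1/f = 1/dₒ + 1/dᵢ this gives dₒ = f·(1 + W/h).
dₒ = 9.8 mm × (1 + 161000/5.66) = 9.8 × 28446.2297 ≈ 278773.051 mm = 278773.051/304.8 ft = 914.61 ft.

914.6 ft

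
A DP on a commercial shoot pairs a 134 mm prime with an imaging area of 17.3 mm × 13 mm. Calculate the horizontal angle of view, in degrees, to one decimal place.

7.4°

Angle of view α = 2·arctan(w/2f) with w = 17.3 mm and f = 134 mm.
w/2f = 0.06455; arctan(0.06455) ≈ 3.6934°, so α ≈ 7.3869°.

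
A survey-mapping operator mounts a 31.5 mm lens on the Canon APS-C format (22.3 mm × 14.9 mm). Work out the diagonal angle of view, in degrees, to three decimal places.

Sensor diagonal = √(22.3² + 14.9²) = √719.3000 ≈ 26.8198 mm.
Angle of view α = 2·arctan(d/2f) with d = 26.8198 mm and f = 31.5 mm.
d/2f = 0.42571; arctan(0.42571) ≈ 23.0600°, so α ≈ 46.1199°.

46.120°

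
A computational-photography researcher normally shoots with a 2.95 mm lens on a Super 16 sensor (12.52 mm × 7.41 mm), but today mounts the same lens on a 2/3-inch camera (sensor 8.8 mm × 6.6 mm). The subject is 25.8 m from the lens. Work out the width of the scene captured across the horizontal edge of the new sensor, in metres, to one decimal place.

The focal length stays 2.95 mm; the relevant sensor dimension is now w = 8.8 mm. Object distance dₒ = 25.8 m = 25800 mm.
Thin-lens field width W = w·(dₒ − f)/f = 8.8 × (25800 − 2.95)/2.95 ≈ 76953.912 mm = 76.9539 m.

77.0 m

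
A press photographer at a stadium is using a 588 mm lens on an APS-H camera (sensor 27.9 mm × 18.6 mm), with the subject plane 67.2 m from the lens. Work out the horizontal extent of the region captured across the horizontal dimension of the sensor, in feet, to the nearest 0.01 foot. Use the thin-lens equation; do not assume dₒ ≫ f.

10.37 ft

dₒ: 67.2 m = 67200 mm.
Similar triangles through the lens centre give W/dₒ = w/dᵢ; with 1/f = 1/dₒ + 1/dᵢ this gives W = w·(dₒ − f)/f.
W = 27.9 mm × (67200 − 588) / 588 = 27.9 × 113.2857 ≈ 3160.671 mm = 3160.671/304.8 ft = 10.3697 ft.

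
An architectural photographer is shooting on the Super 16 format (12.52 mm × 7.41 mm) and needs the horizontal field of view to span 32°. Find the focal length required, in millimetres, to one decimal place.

From α = 2·arctan(w/2f) we get f = w / (2·tan(α/2)).
With w = 12.52 mm and α/2 = 16°, tan(α/2) ≈ 0.28675, so f ≈ 12.52 / 0.57349 ≈ 21.8312 mm.

21.8 mm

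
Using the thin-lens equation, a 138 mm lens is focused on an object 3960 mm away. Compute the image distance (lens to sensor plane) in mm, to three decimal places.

142.983 mm

1/dᵢ = 1/f − 1/dₒ = 1/138 − 1/3960 = 0.0069939 mm⁻¹.
dᵢ = 1/0.0069939 ≈ 142.9827 mm.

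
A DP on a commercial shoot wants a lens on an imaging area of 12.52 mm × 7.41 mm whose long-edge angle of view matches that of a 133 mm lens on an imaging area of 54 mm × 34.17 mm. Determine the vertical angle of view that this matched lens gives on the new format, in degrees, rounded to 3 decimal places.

13.703°

Equal long-edge AOV ⇒ f₂ = f₁ · 12.52/54 = 133 × 0.23185 ≈ 30.8363 mm.
Vertical AOV on the new format = 2·arctan(7.41 / (2 × 30.8363)) = 2·arctan(0.12015) ≈ 13.7026°.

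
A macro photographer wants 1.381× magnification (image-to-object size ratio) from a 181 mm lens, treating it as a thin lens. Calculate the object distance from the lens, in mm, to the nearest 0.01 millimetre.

312.06 mm

With m = dᵢ/dₒ and 1/f = 1/dₒ + 1/dᵢ, substituting dᵢ = m·dₒ gives 1/f = (1 + 1/m)/dₒ, hence dₒ = f·(1 + 1/m).
dₒ = 181 × (1 + 1/1.381) = 181 × 1.72411 ≈ 312.064 mm.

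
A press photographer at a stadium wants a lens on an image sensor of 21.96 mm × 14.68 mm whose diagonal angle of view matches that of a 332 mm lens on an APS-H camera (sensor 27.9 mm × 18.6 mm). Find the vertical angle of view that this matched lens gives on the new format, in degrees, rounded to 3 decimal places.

3.215°

Sensor diagonal = √(27.9² + 18.6²) = √1124.3700 ≈ 33.5316 mm.
Sensor diagonal = √(21.96² + 14.68²) = √697.7440 ≈ 26.4148 mm.
Equal diagonal AOV ⇒ f₂ = f₁ · 26.4148/33.5316 = 332 × 0.78776 ≈ 261.5360 mm.
Vertical AOV on the new format = 2·arctan(14.68 / (2 × 261.5360)) = 2·arctan(0.02806) ≈ 3.2152°.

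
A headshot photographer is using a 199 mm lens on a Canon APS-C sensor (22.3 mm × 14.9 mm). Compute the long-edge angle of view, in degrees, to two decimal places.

6.41°

Angle of view α = 2·arctan(w/2f) with w = 22.3 mm and f = 199 mm.
w/2f = 0.05603; arctan(0.05603) ≈ 3.2069°, so α ≈ 6.4139°.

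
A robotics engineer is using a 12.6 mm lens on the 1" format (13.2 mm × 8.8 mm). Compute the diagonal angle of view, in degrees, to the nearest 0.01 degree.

Sensor diagonal = √(13.2² + 8.8²) = √251.6800 ≈ 15.8644 mm.
Angle of view α = 2·arctan(d/2f) with d = 15.8644 mm and f = 12.6 mm.
d/2f = 0.62954; arctan(0.62954) ≈ 32.1921°, so α ≈ 64.3842°.

64.38°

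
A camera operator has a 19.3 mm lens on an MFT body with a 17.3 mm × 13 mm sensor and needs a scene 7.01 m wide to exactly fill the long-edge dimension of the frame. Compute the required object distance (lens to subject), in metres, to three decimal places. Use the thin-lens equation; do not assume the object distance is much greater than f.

W: 7.01 m = 7010 mm.
Magnification m = w/W = dᵢ/dₒ; combined with 1/f = 1/dₒ + 1/dᵢ this gives dₒ = f·(1 + W/w).
dₒ = 19.3 mm × (1 + 7010/17.3) = 19.3 × 406.2023 ≈ 7839.705 mm = 7.8397 m.

7.840 m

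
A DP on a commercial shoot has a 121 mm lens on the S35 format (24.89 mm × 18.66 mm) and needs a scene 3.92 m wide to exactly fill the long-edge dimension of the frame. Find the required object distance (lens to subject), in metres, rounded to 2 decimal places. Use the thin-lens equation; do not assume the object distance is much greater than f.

19.18 m

W: 3.92 m = 3920 mm.
Magnification m = w/W = dᵢ/dₒ; combined with 1/f = 1/dₒ + 1/dᵢ this gives dₒ = f·(1 + W/w).
dₒ = 121 mm × (1 + 3920/24.89) = 121 × 158.4930 ≈ 19177.649 mm = 19.1776 m.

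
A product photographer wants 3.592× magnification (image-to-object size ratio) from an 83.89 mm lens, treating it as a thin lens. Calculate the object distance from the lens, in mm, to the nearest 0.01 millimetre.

With m = dᵢ/dₒ and 1/f = 1/dₒ + 1/dᵢ, substituting dᵢ = m·dₒ gives 1/f = (1 + 1/m)/dₒ, hence dₒ = f·(1 + 1/m).
dₒ = 83.89 × (1 + 1/3.592) = 83.89 × 1.27840 ≈ 107.245 mm.

107.24 mm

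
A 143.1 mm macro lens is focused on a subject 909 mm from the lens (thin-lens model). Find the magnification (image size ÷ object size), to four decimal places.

0.1868×

Thin lens: 1/f = 1/dₒ + 1/dᵢ → 1/dᵢ = 1/143.1 − 1/909 = 0.0058880 mm⁻¹, so dᵢ ≈ 169.8367 mm.
Magnification m = dᵢ/dₒ = 169.8367/909 ≈ 0.18684.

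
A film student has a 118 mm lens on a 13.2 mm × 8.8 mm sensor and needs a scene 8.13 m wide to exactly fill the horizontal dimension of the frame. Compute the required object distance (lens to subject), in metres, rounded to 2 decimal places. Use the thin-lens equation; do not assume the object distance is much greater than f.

W: 8.13 m = 8130 mm.
Magnification m = w/W = dᵢ/dₒ; combined with 1/f = 1/dₒ + 1/dᵢ this gives dₒ = f·(1 + W/w).
dₒ = 118 mm × (1 + 8130/13.2) = 118 × 616.9091 ≈ 72795.273 mm = 72.7953 m.

72.80 m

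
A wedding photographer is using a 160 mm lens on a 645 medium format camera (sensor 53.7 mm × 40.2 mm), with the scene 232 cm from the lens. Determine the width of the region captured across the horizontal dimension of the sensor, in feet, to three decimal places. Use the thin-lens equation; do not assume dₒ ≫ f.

dₒ: 232 cm = 2320 mm.
Similar triangles through the lens centre give W/dₒ = w/dᵢ; with 1/f = 1/dₒ + 1/dᵢ this gives W = w·(dₒ − f)/f.
W = 53.7 mm × (2320 − 160) / 160 = 53.7 × 13.5000 ≈ 724.950 mm = 724.950/304.8 ft = 2.37844 ft.

2.378 ft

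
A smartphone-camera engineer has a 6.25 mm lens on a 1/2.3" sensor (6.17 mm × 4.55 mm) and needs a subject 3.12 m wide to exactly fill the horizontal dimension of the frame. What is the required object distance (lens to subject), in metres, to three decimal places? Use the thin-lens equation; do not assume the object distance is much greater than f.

W: 3.12 m = 3120 mm.
Magnification m = w/W = dᵢ/dₒ; combined with 1/f = 1/dₒ + 1/dᵢ this gives dₒ = f·(1 + W/w).
dₒ = 6.25 mm × (1 + 3120/6.17) = 6.25 × 506.6726 ≈ 3166.704 mm = 3.1667 m.

3.167 m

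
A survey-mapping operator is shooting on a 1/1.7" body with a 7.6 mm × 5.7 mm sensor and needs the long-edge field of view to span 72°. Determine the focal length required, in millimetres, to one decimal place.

5.2 mm

From α = 2·arctan(w/2f) we get f = w / (2·tan(α/2)).
With w = 7.6 mm and α/2 = 36°, tan(α/2) ≈ 0.72654, so f ≈ 7.6 / 1.45309 ≈ 5.2303 mm.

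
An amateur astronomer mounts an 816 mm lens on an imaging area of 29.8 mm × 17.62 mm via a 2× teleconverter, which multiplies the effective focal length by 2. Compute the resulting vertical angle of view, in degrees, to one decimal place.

Effective focal length f = 816 × 2 = 1632 mm.
α = 2·arctan(17.62 / (2 × 1632)) = 2·arctan(0.00540) ≈ 0.6186°.

0.6°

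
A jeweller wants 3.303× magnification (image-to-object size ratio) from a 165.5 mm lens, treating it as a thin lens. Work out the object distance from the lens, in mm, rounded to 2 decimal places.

With m = dᵢ/dₒ and 1/f = 1/dₒ + 1/dᵢ, substituting dᵢ = m·dₒ gives 1/f = (1 + 1/m)/dₒ, hence dₒ = f·(1 + 1/m).
dₒ = 165.5 × (1 + 1/3.303) = 165.5 × 1.30276 ≈ 215.606 mm.

215.61 mm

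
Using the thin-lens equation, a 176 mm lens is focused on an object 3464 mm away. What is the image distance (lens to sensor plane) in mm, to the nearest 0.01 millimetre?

1/dᵢ = 1/f − 1/dₒ = 1/176 − 1/3464 = 0.0053931 mm⁻¹.
dᵢ = 1/0.0053931 ≈ 185.4209 mm.

185.42 mm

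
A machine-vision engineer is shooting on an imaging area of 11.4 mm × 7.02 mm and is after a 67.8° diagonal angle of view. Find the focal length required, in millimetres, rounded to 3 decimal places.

9.962 mm

Sensor diagonal = √(11.4² + 7.02²) = √179.2404 ≈ 13.3881 mm.
From α = 2·arctan(d/2f) we get f = d / (2·tan(α/2)).
With d = 13.3881 mm and α/2 = 33.9°, tan(α/2) ≈ 0.67197, so f ≈ 13.3881 / 1.34394 ≈ 9.9618 mm.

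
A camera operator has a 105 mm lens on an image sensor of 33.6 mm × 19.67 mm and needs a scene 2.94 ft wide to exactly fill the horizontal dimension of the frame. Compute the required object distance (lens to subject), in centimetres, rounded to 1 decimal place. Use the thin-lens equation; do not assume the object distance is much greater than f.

W: 2.94 ft × 304.8 mm/ft = 896.11 mm.
Magnification m = w/W = dᵢ/dₒ; combined with 1/f = 1/dₒ + 1/dᵢ this gives dₒ = f·(1 + W/w).
dₒ = 105 mm × (1 + 896.112/33.6) = 105 × 27.6700 ≈ 2905.350 mm = 290.535 cm.

290.5 cm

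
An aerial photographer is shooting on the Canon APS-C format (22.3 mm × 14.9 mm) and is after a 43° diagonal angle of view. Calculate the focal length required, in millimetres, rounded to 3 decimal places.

Sensor diagonal = √(22.3² + 14.9²) = √719.3000 ≈ 26.8198 mm.
From α = 2·arctan(d/2f) we get f = d / (2·tan(α/2)).
With d = 26.8198 mm and α/2 = 21.5°, tan(α/2) ≈ 0.39391, so f ≈ 26.8198 / 0.78782 ≈ 34.0430 mm.

34.043 mm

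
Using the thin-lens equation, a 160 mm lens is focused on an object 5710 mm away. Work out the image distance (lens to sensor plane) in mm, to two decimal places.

164.61 mm

1/dᵢ = 1/f − 1/dₒ = 1/160 − 1/5710 = 0.0060749 mm⁻¹.
dᵢ = 1/0.0060749 ≈ 164.6126 mm.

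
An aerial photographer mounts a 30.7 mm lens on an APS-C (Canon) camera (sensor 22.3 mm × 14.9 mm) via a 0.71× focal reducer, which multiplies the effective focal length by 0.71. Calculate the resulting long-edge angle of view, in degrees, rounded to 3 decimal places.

54.183°

Effective focal length f = 30.7 × 0.71 = 21.797 mm.
α = 2·arctan(22.3 / (2 × 21.797)) = 2·arctan(0.51154) ≈ 54.1830°.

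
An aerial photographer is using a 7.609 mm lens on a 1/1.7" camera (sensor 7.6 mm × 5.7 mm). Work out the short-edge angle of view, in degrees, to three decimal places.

Angle of view α = 2·arctan(h/2f) with h = 5.7 mm and f = 7.609 mm.
h/2f = 0.37456; arctan(0.37456) ≈ 20.5338°, so α ≈ 41.0675°.

41.068°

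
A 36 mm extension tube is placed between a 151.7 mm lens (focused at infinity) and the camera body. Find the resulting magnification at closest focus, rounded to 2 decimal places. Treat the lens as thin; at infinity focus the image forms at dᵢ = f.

The tube moves the image plane from f to f + e, so dᵢ = 151.7 + 36 = 187.7 mm. Focus is achieved when 1/f = 1/dₒ + 1/dᵢ, giving dₒ = 1/(1/f − 1/(f+e)).
Magnification m = dᵢ/dₒ = (f+e)·(1/f − 1/(f+e)) = e/f = 36/151.7 ≈ 0.2373.

0.24×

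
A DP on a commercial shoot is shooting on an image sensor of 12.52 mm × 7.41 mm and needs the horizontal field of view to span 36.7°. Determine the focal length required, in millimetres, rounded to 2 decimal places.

From α = 2·arctan(w/2f) we get f = w / (2·tan(α/2)).
With w = 12.52 mm and α/2 = 18.35°, tan(α/2) ≈ 0.33169, so f ≈ 12.52 / 0.66337 ≈ 18.8732 mm.

18.87 mm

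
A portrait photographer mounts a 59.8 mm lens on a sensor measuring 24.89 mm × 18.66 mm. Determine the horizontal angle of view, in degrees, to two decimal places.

Angle of view α = 2·arctan(w/2f) with w = 24.89 mm and f = 59.8 mm.
w/2f = 0.20811; arctan(0.20811) ≈ 11.7560°, so α ≈ 23.5121°.

23.51°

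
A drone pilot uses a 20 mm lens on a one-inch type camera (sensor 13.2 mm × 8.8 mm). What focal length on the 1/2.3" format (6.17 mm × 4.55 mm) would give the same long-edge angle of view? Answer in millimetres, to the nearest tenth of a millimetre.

Equal angle of view means equal width/f ratio, so f₂ = f₁ · (width₂/width₁) = 20 × 6.17/13.2.
f₂ = 20 × 0.46742 ≈ 9.348 mm.

9.3 mm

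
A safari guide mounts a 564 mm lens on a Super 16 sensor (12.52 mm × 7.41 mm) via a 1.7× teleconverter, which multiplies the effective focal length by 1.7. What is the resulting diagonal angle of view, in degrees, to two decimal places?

0.87°

Effective focal length f = 564 × 1.7 = 958.8 mm.
Sensor diagonal = √(12.52² + 7.41²) = √211.6585 ≈ 14.5485 mm.
α = 2·arctan(14.548 / (2 × 958.8)) = 2·arctan(0.00759) ≈ 0.8694°.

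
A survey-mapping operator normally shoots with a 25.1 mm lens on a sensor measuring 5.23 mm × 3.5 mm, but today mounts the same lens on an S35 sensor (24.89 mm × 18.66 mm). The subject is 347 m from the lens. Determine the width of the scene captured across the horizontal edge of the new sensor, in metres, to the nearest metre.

The focal length stays 25.1 mm; the relevant sensor dimension is now w = 24.89 mm. Object distance dₒ = 347 m = 347000 mm.
Thin-lens field width W = w·(dₒ − f)/f = 24.89 × (347000 − 25.1)/25.1 ≈ 344071.923 mm = 344.072 m.

344 m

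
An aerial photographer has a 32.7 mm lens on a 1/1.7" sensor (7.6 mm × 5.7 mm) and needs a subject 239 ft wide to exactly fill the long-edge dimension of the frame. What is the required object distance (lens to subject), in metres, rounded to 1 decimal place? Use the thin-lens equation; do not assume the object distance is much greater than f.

313.5 m

W: 239 ft × 304.8 mm/ft = 72847.20 mm.
Magnification m = w/W = dᵢ/dₒ; combined with 1/f = 1/dₒ + 1/dᵢ this gives dₒ = f·(1 + W/w).
dₒ = 32.7 mm × (1 + 72847.2/7.6) = 32.7 × 9586.1576 ≈ 313467.353 mm = 313.467 m.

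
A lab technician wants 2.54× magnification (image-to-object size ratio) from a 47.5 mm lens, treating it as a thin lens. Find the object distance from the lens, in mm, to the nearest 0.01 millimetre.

66.20 mm

With m = dᵢ/dₒ and 1/f = 1/dₒ + 1/dᵢ, substituting dᵢ = m·dₒ gives 1/f = (1 + 1/m)/dₒ, hence dₒ = f·(1 + 1/m).
dₒ = 47.5 × (1 + 1/2.54) = 47.5 × 1.39370 ≈ 66.201 mm.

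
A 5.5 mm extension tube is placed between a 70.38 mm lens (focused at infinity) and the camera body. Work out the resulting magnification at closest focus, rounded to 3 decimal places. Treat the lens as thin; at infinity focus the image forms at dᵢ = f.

0.078×

The tube moves the image plane from f to f + e, so dᵢ = 70.38 + 5.5 = 75.88 mm. Focus is achieved when 1/f = 1/dₒ + 1/dᵢ, giving dₒ = 1/(1/f − 1/(f+e)).
Magnification m = dᵢ/dₒ = (f+e)·(1/f − 1/(f+e)) = e/f = 5.5/70.38 ≈ 0.0781.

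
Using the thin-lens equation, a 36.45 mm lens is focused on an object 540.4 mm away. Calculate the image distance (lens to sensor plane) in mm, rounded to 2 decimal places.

39.09 mm

1/dᵢ = 1/f − 1/dₒ = 1/36.45 − 1/540.4 = 0.0255844 mm⁻¹.
dᵢ = 1/0.0255844 ≈ 39.0864 mm.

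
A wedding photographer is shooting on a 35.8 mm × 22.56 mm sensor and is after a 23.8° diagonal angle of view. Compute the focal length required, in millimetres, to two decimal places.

100.40 mm

Sensor diagonal = √(35.8² + 22.56²) = √1790.5936 ≈ 42.3154 mm.
From α = 2·arctan(d/2f) we get f = d / (2·tan(α/2)).
With d = 42.3154 mm and α/2 = 11.9°, tan(α/2) ≈ 0.21073, so f ≈ 42.3154 / 0.42147 ≈ 100.4005 mm.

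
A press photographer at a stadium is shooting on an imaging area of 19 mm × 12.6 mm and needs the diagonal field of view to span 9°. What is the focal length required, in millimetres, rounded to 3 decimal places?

144.840 mm

Sensor diagonal = √(19² + 12.6²) = √519.7600 ≈ 22.7982 mm.
From α = 2·arctan(d/2f) we get f = d / (2·tan(α/2)).
With d = 22.7982 mm and α/2 = 4.5°, tan(α/2) ≈ 0.07870, so f ≈ 22.7982 / 0.15740 ≈ 144.8396 mm.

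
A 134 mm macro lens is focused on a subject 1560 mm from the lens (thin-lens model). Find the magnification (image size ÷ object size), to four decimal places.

0.0940×

Thin lens: 1/f = 1/dₒ + 1/dᵢ → 1/dᵢ = 1/134 − 1/1560 = 0.0068217 mm⁻¹, so dᵢ ≈ 146.5919 mm.
Magnification m = dᵢ/dₒ = 146.5919/1560 ≈ 0.09397.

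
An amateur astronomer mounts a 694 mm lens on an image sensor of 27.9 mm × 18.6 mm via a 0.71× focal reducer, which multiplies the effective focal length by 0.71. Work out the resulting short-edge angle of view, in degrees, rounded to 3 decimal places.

2.163°

Effective focal length f = 694 × 0.71 = 492.74 mm.
α = 2·arctan(18.6 / (2 × 492.74)) = 2·arctan(0.01887) ≈ 2.1626°.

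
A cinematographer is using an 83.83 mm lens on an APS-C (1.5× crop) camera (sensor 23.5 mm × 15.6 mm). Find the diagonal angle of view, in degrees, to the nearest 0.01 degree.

Sensor diagonal = √(23.5² + 15.6²) = √795.6100 ≈ 28.2066 mm.
Angle of view α = 2·arctan(d/2f) with d = 28.2066 mm and f = 83.83 mm.
d/2f = 0.16824; arctan(0.16824) ≈ 9.5498°, so α ≈ 19.0996°.

19.10°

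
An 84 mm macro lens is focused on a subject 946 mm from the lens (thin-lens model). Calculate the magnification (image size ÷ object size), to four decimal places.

Thin lens: 1/f = 1/dₒ + 1/dᵢ → 1/dᵢ = 1/84 − 1/946 = 0.0108477 mm⁻¹, so dᵢ ≈ 92.1856 mm.
Magnification m = dᵢ/dₒ = 92.1856/946 ≈ 0.09745.

0.0974×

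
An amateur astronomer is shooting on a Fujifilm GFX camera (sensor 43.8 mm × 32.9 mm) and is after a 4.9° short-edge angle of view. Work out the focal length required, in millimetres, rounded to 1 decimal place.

From α = 2·arctan(h/2f) we get f = h / (2·tan(α/2)).
With h = 32.9 mm and α/2 = 2.45°, tan(α/2) ≈ 0.04279, so f ≈ 32.9 / 0.08557 ≈ 384.4657 mm.

384.5 mm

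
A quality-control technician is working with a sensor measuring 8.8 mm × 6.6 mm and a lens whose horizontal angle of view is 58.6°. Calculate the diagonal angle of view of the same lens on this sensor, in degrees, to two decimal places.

From the horizontal AOV: f = 8.8 / (2·tan(29.3°)) = 8.8 / 1.12235 ≈ 7.8407 mm.
Sensor diagonal = √(8.8² + 6.6²) = √121.0000 ≈ 11.0000 mm.
Diagonal AOV = 2·arctan(11.0000 / (2 × 7.8407)) = 2·arctan(0.70147) ≈ 70.0968°.

70.10°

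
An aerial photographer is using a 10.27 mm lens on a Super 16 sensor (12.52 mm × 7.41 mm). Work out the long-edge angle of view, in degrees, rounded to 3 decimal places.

Angle of view α = 2·arctan(w/2f) with w = 12.52 mm and f = 10.27 mm.
w/2f = 0.60954; arctan(0.60954) ≈ 31.3641°, so α ≈ 62.7282°.

62.728°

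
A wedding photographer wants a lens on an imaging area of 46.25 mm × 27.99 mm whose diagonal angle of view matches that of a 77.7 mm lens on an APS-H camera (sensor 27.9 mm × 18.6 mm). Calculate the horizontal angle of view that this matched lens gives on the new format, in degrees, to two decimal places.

Sensor diagonal = √(27.9² + 18.6²) = √1124.3700 ≈ 33.5316 mm.
Sensor diagonal = √(46.25² + 27.99²) = √2922.5026 ≈ 54.0602 mm.
Equal diagonal AOV ⇒ f₂ = f₁ · 54.0602/33.5316 = 77.7 × 1.61221 ≈ 125.2691 mm.
Horizontal AOV on the new format = 2·arctan(46.25 / (2 × 125.2691)) = 2·arctan(0.18460) ≈ 20.9184°.

20.92°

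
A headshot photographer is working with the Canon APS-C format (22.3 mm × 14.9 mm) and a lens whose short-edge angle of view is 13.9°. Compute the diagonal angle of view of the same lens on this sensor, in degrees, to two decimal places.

24.75°

From the short-edge AOV: f = 14.9 / (2·tan(6.95°)) = 14.9 / 0.24380 ≈ 61.1163 mm.
Sensor diagonal = √(22.3² + 14.9²) = √719.3000 ≈ 26.8198 mm.
Diagonal AOV = 2·arctan(26.8198 / (2 × 61.1163)) = 2·arctan(0.21942) ≈ 24.7510°.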